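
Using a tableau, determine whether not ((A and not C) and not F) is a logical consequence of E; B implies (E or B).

No

Initial set: {E; (B implies (E or B)); not not ((A and not C) and not F)}.
not not ((A and not C) and not F): α-rule — add (A and not C), not F.
(A and not C): α-rule — add A, not C.
(B implies (E or B)): β-rule — branch into not B  //  (E or B).
  branch 1 (add not B):
    ○ open, literals {A=true, B=false, C=false, E=true, F=false}.
  branch 2 (add (E or B)):
    (E or B): β-rule — branch into E  //  B.
      branch 2.1 (add E):
        ○ open, literals {A=true, C=false, E=true, F=false}.
      branch 2.2 (add B):
        ○ open, literals {A=true, B=true, C=false, E=true, F=false}.
0 branches closed, 3 open.
An open branch gives a countermodel: A=true, B=false, C=false, E=true, F=false (unmentioned atoms arbitrary); the premises hold there but the conclusion fails.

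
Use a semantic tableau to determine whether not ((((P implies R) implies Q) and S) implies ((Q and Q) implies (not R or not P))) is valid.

Not valid

Assume the negation and expand:
Initial set: {F not ((((P implies R) implies Q) and S) implies ((Q and Q) implies (not R or not P)))}.
F not ((((P implies R) implies Q) and S) implies ((Q and Q) implies (not R or not P))): β-rule — branch into F (((P implies R) implies Q) and S)  //  T ((Q and Q) implies (not R or not P)).
  branch 1 (add F (((P implies R) implies Q) and S)):
    F (((P implies R) implies Q) and S): β-rule — branch into F ((P implies R) implies Q)  //  F S.
      branch 1.1 (add F ((P implies R) implies Q)):
        F ((P implies R) implies Q): α-rule — add T (P implies R), F Q.
        T (P implies R): β-rule — branch into F P  //  T R.
          branch 1.1.1 (add F P):
            ○ open, literals {P=false, Q=false}.
          branch 1.1.2 (add T R):
            ○ open, literals {Q=false, R=true}.
      branch 1.2 (add F S):
        ○ open, literals {S=false}.
  branch 2 (add T ((Q and Q) implies (not R or not P))):
    T ((Q and Q) implies (not R or not P)): β-rule — branch into F (Q and Q)  //  T (not R or not P).
      branch 2.1 (add F (Q and Q)):
        F (Q and Q): β-rule — branch into F Q  //  F Q.
          branch 2.1.1 (add F Q):
            ○ open, literals {Q=false}.
          branch 2.1.2 (add F Q):
            ○ open, literals {Q=false}.
      branch 2.2 (add T (not R or not P)):
        T (not R or not P): β-rule — branch into T not R  //  T not P.
          branch 2.2.1 (add T not R):
            ○ open, literals {R=false}.
          branch 2.2.2 (add T not P):
            ○ open, literals {P=false}.
0 branches closed, 7 open.
An open branch gives a countermodel: P=false, Q=false (unmentioned atoms arbitrary); under it the original formula is false.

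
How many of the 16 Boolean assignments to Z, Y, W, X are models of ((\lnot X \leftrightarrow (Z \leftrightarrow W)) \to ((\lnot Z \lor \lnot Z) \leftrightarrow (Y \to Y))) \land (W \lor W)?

Initial set: {T (((\lnot X \leftrightarrow (Z \leftrightarrow W)) \to ((\lnot Z \lor \lnot Z) \leftrightarrow (Y \to Y))) \land (W \lor W))}.
T (((\lnot X \leftrightarrow (Z \leftrightarrow W)) \to ((\lnot Z \lor \lnot Z) \leftrightarrow (Y \to Y))) \land (W \lor W)): α-rule — add T ((\lnot X \leftrightarrow (Z \leftrightarrow W)) \to ((\lnot Z \lor \lnot Z) \leftrightarrow (Y \to Y))), T (W \lor W).
T ((\lnot X \leftrightarrow (Z \leftrightarrow W)) \to ((\lnot Z \lor \lnot Z) \leftrightarrow (Y \to Y))): β-rule — branch into F (\lnot X \leftrightarrow (Z \leftrightarrow W))  //  T ((\lnot Z \lor \lnot Z) \leftrightarrow (Y \to Y)).
  branch 1 (add F (\lnot X \leftrightarrow (Z \leftrightarrow W))):
    T (W \lor W): β-rule — branch into T W  //  T W.
      branch 1.1 (add T W):
        F (\lnot X \leftrightarrow (Z \leftrightarrow W)): β-rule — branch into T \lnot X, F (Z \leftrightarrow W)  //  F \lnot X, T (Z \leftrightarrow W).
          branch 1.1.1 (add T \lnot X, F (Z \leftrightarrow W)):
            F (Z \leftrightarrow W): β-rule — branch into T Z, F W  //  F Z, T W.
              branch 1.1.1.1 (add T Z, F W):
                × closes — contains both W and \lnot W.
              branch 1.1.1.2 (add F Z, T W):
                ○ open, literals {W=true, X=false, Z=false}.
          branch 1.1.2 (add F \lnot X, T (Z \leftrightarrow W)):
            T (Z \leftrightarrow W): β-rule — branch into T Z, T W  //  F Z, F W.
              branch 1.1.2.1 (add T Z, T W):
                ○ open, literals {W=true, X=true, Z=true}.
              branch 1.1.2.2 (add F Z, F W):
                × closes — contains both W and \lnot W.
      branch 1.2 (add T W):
        F (\lnot X \leftrightarrow (Z \leftrightarrow W)): β-rule — branch into T \lnot X, F (Z \leftrightarrow W)  //  F \lnot X, T (Z \leftrightarrow W).
          branch 1.2.1 (add T \lnot X, F (Z \leftrightarrow W)):
            F (Z \leftrightarrow W): β-rule — branch into T Z, F W  //  F Z, T W.
              branch 1.2.1.1 (add T Z, F W):
                × closes — contains both W and \lnot W.
              branch 1.2.1.2 (add F Z, T W):
                ○ open, literals {W=true, X=false, Z=false}.
          branch 1.2.2 (add F \lnot X, T (Z \leftrightarrow W)):
            T (Z \leftrightarrow W): β-rule — branch into T Z, T W  //  F Z, F W.
              branch 1.2.2.1 (add T Z, T W):
                ○ open, literals {W=true, X=true, Z=true}.
              branch 1.2.2.2 (add F Z, F W):
                × closes — contains both W and \lnot W.
  branch 2 (add T ((\lnot Z \lor \lnot Z) \leftrightarrow (Y \to Y))):
    T (W \lor W): β-rule — branch into T W  //  T W.
      branch 2.1 (add T W):
        T ((\lnot Z \lor \lnot Z) \leftrightarrow (Y \to Y)): β-rule — branch into T (\lnot Z \lor \lnot Z), T (Y \to Y)  //  F (\lnot Z \lor \lnot Z), F (Y \to Y).
          branch 2.1.1 (add T (\lnot Z \lor \lnot Z), T (Y \to Y)):
            T (\lnot Z \lor \lnot Z): β-rule — branch into T \lnot Z  //  T \lnot Z.
              branch 2.1.1.1 (add T \lnot Z):
                T (Y \to Y): β-rule — branch into F Y  //  T Y.
                  branch 2.1.1.1.1 (add F Y):
                    ○ open, literals {W=true, Y=false, Z=false}.
                  branch 2.1.1.1.2 (add T Y):
                    ○ open, literals {W=true, Y=true, Z=false}.
              branch 2.1.1.2 (add T \lnot Z):
                T (Y \to Y): β-rule — branch into F Y  //  T Y.
                  branch 2.1.1.2.1 (add F Y):
                    ○ open, literals {W=true, Y=false, Z=false}.
                  branch 2.1.1.2.2 (add T Y):
                    ○ open, literals {W=true, Y=true, Z=false}.
          branch 2.1.2 (add F (\lnot Z \lor \lnot Z), F (Y \to Y)):
            F (\lnot Z \lor \lnot Z): α-rule — add F \lnot Z, F \lnot Z.
            F (Y \to Y): α-rule — add T Y, F Y.
            × closes — contains both Y and \lnot Y.
      branch 2.2 (add T W):
        T ((\lnot Z \lor \lnot Z) \leftrightarrow (Y \to Y)): β-rule — branch into T (\lnot Z \lor \lnot Z), T (Y \to Y)  //  F (\lnot Z \lor \lnot Z), F (Y \to Y).
          branch 2.2.1 (add T (\lnot Z \lor \lnot Z), T (Y \to Y)):
            T (\lnot Z \lor \lnot Z): β-rule — branch into T \lnot Z  //  T \lnot Z.
              branch 2.2.1.1 (add T \lnot Z):
                T (Y \to Y): β-rule — branch into F Y  //  T Y.
                  branch 2.2.1.1.1 (add F Y):
                    ○ open, literals {W=true, Y=false, Z=false}.
                  branch 2.2.1.1.2 (add T Y):
                    ○ open, literals {W=true, Y=true, Z=false}.
              branch 2.2.1.2 (add T \lnot Z):
                T (Y \to Y): β-rule — branch into F Y  //  T Y.
                  branch 2.2.1.2.1 (add F Y):
                    ○ open, literals {W=true, Y=false, Z=false}.
                  branch 2.2.1.2.2 (add T Y):
                    ○ open, literals {W=true, Y=true, Z=false}.
          branch 2.2.2 (add F (\lnot Z \lor \lnot Z), F (Y \to Y)):
            F (\lnot Z \lor \lnot Z): α-rule — add F \lnot Z, F \lnot Z.
            F (Y \to Y): α-rule — add T Y, F Y.
            × closes — contains both Y and \lnot Y.
6 branches closed, 12 open.
Each open branch fixes some atoms; the unmentioned ones are free. Counting distinct full assignments: branch {W=true, X=false, Z=false} (Y) contributes 2 new; branch {W=true, X=true, Z=true} (Y) contributes 2 new; branch {W=true, X=false, Z=false} (Y) contributes 0 new; branch {W=true, X=true, Z=true} (Y) contributes 0 new; branch {W=true, Y=false, Z=false} (X) contributes 1 new; branch {W=true, Y=true, Z=false} (X) contributes 1 new; branch {W=true, Y=false, Z=false} (X) contributes 0 new; branch {W=true, Y=true, Z=false} (X) contributes 0 new; branch {W=true, Y=false, Z=false} (X) contributes 0 new; branch {W=true, Y=true, Z=false} (X) contributes 0 new; branch {W=true, Y=false, Z=false} (X) contributes 0 new; branch {W=true, Y=true, Z=false} (X) contributes 0 new. Total: 6.

6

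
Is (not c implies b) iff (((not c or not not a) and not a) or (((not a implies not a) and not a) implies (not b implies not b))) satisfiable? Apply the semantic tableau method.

Initial set: {((not c implies b) iff (((not c or not not a) and not a) or (((not a implies not a) and not a) implies (not b implies not b))))}.
((not c implies b) iff (((not c or not not a) and not a) or (((not a implies not a) and not a) implies (not b implies not b)))): β-rule — branch into (not c implies b), (((not c or not not a) and not a) or (((not a implies not a) and not a) implies (not b implies not b)))  //  not (not c implies b), not (((not c or not not a) and not a) or (((not a implies not a) and not a) implies (not b implies not b))).
  branch 1 (add (not c implies b), (((not c or not not a) and not a) or (((not a implies not a) and not a) implies (not b implies not b)))):
    (not c implies b): β-rule — branch into not not c  //  b.
      branch 1.1 (add not not c):
        (((not c or not not a) and not a) or (((not a implies not a) and not a) implies (not b implies not b))): β-rule — branch into ((not c or not not a) and not a)  //  (((not a implies not a) and not a) implies (not b implies not b)).
          branch 1.1.1 (add ((not c or not not a) and not a)):
            ((not c or not not a) and not a): α-rule — add (not c or not not a), not a.
            (not c or not not a): β-rule — branch into not c  //  not not a.
              branch 1.1.1.1 (add not c):
                × closes — contains both c and not c.
              branch 1.1.1.2 (add not not a):
                not not a: drop double negation, giving a.
                × closes — contains both a and not a.
          branch 1.1.2 (add (((not a implies not a) and not a) implies (not b implies not b))):
            (((not a implies not a) and not a) implies (not b implies not b)): β-rule — branch into not ((not a implies not a) and not a)  //  (not b implies not b).
              branch 1.1.2.1 (add not ((not a implies not a) and not a)):
                not ((not a implies not a) and not a): β-rule — branch into not (not a implies not a)  //  not not a.
                  branch 1.1.2.1.1 (add not (not a implies not a)):
                    not (not a implies not a): α-rule — add not a, not not a.
                    × closes — contains both a and not a.
                  branch 1.1.2.1.2 (add not not a):
                    ○ open, literals {a=true, c=true}.
              branch 1.1.2.2 (add (not b implies not b)):
                (not b implies not b): β-rule — branch into not not b  //  not b.
                  branch 1.1.2.2.1 (add not not b):
                    ○ open, literals {b=true, c=true}.
                  branch 1.1.2.2.2 (add not b):
                    ○ open, literals {b=false, c=true}.
      branch 1.2 (add b):
        (((not c or not not a) and not a) or (((not a implies not a) and not a) implies (not b implies not b))): β-rule — branch into ((not c or not not a) and not a)  //  (((not a implies not a) and not a) implies (not b implies not b)).
          branch 1.2.1 (add ((not c or not not a) and not a)):
            ((not c or not not a) and not a): α-rule — add (not c or not not a), not a.
            (not c or not not a): β-rule — branch into not c  //  not not a.
              branch 1.2.1.1 (add not c):
                ○ open, literals {a=false, b=true, c=false}.
              branch 1.2.1.2 (add not not a):
                not not a: drop double negation, giving a.
                × closes — contains both a and not a.
          branch 1.2.2 (add (((not a implies not a) and not a) implies (not b implies not b))):
            (((not a implies not a) and not a) implies (not b implies not b)): β-rule — branch into not ((not a implies not a) and not a)  //  (not b implies not b).
              branch 1.2.2.1 (add not ((not a implies not a) and not a)):
                not ((not a implies not a) and not a): β-rule — branch into not (not a implies not a)  //  not not a.
                  branch 1.2.2.1.1 (add not (not a implies not a)):
                    not (not a implies not a): α-rule — add not a, not not a.
                    × closes — contains both a and not a.
                  branch 1.2.2.1.2 (add not not a):
                    ○ open, literals {a=true, b=true}.
              branch 1.2.2.2 (add (not b implies not b)):
                (not b implies not b): β-rule — branch into not not b  //  not b.
                  branch 1.2.2.2.1 (add not not b):
                    ○ open, literals {b=true}.
                  branch 1.2.2.2.2 (add not b):
                    × closes — contains both b and not b.
  branch 2 (add not (not c implies b), not (((not c or not not a) and not a) or (((not a implies not a) and not a) implies (not b implies not b)))):
    not (not c implies b): α-rule — add not c, not b.
    not (((not c or not not a) and not a) or (((not a implies not a) and not a) implies (not b implies not b))): α-rule — add not ((not c or not not a) and not a), not (((not a implies not a) and not a) implies (not b implies not b)).
    not (((not a implies not a) and not a) implies (not b implies not b)): α-rule — add ((not a implies not a) and not a), not (not b implies not b).
    ((not a implies not a) and not a): α-rule — add (not a implies not a), not a.
    not (not b implies not b): α-rule — add not b, not not b.
    × closes — contains both b and not b.
7 branches closed, 6 open.
An open branch gives a satisfying assignment: a=true, c=true.

Satisfiable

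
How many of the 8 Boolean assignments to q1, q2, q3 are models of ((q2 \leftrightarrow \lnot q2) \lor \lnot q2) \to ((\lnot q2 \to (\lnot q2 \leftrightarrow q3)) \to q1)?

7

Initial set: {T (((q2 \leftrightarrow \lnot q2) \lor \lnot q2) \to ((\lnot q2 \to (\lnot q2 \leftrightarrow q3)) \to q1))}.
T (((q2 \leftrightarrow \lnot q2) \lor \lnot q2) \to ((\lnot q2 \to (\lnot q2 \leftrightarrow q3)) \to q1)): β-rule — branch into F ((q2 \leftrightarrow \lnot q2) \lor \lnot q2)  //  T ((\lnot q2 \to (\lnot q2 \leftrightarrow q3)) \to q1).
  branch 1 (add F ((q2 \leftrightarrow \lnot q2) \lor \lnot q2)):
    F ((q2 \leftrightarrow \lnot q2) \lor \lnot q2): α-rule — add F (q2 \leftrightarrow \lnot q2), F \lnot q2.
    F (q2 \leftrightarrow \lnot q2): β-rule — branch into T q2, F \lnot q2  //  F q2, T \lnot q2.
      branch 1.1 (add T q2, F \lnot q2):
        ○ open, literals {q2=1}.
      branch 1.2 (add F q2, T \lnot q2):
        × closes — contains both q2 and \lnot q2.
  branch 2 (add T ((\lnot q2 \to (\lnot q2 \leftrightarrow q3)) \to q1)):
    T ((\lnot q2 \to (\lnot q2 \leftrightarrow q3)) \to q1): β-rule — branch into F (\lnot q2 \to (\lnot q2 \leftrightarrow q3))  //  T q1.
      branch 2.1 (add F (\lnot q2 \to (\lnot q2 \leftrightarrow q3))):
        F (\lnot q2 \to (\lnot q2 \leftrightarrow q3)): α-rule — add T \lnot q2, F (\lnot q2 \leftrightarrow q3).
        F (\lnot q2 \leftrightarrow q3): β-rule — branch into T \lnot q2, F q3  //  F \lnot q2, T q3.
          branch 2.1.1 (add T \lnot q2, F q3):
            ○ open, literals {q2=0, q3=0}.
          branch 2.1.2 (add F \lnot q2, T q3):
            × closes — contains both q2 and \lnot q2.
      branch 2.2 (add T q1):
        ○ open, literals {q1=1}.
2 branches closed, 3 open.
Each open branch fixes some atoms; the unmentioned ones are free. Counting distinct full assignments: branch {q2=1} (q1, q3) contributes 4 new; branch {q2=0, q3=0} (q1) contributes 2 new; branch {q1=1} (q2, q3) contributes 1 new. Total: 7.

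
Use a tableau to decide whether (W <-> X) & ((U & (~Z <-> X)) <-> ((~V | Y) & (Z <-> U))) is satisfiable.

Initial set: {((W <-> X) & ((U & (~Z <-> X)) <-> ((~V | Y) & (Z <-> U))))}.
((W <-> X) & ((U & (~Z <-> X)) <-> ((~V | Y) & (Z <-> U)))): α-rule — add (W <-> X), ((U & (~Z <-> X)) <-> ((~V | Y) & (Z <-> U))).
(W <-> X): β-rule — branch into W, X  //  ~W, ~X.
  branch 1 (add W, X):
    ((U & (~Z <-> X)) <-> ((~V | Y) & (Z <-> U))): β-rule — branch into (U & (~Z <-> X)), ((~V | Y) & (Z <-> U))  //  ~(U & (~Z <-> X)), ~((~V | Y) & (Z <-> U)).
      branch 1.1 (add (U & (~Z <-> X)), ((~V | Y) & (Z <-> U))):
        (U & (~Z <-> X)): α-rule — add U, (~Z <-> X).
        ((~V | Y) & (Z <-> U)): α-rule — add (~V | Y), (Z <-> U).
        (~Z <-> X): β-rule — branch into ~Z, X  //  ~~Z, ~X.
          branch 1.1.1 (add ~Z, X):
            (~V | Y): β-rule — branch into ~V  //  Y.
              branch 1.1.1.1 (add ~V):
                (Z <-> U): β-rule — branch into Z, U  //  ~Z, ~U.
                  branch 1.1.1.1.1 (add Z, U):
                    × closes — contains both Z and ~Z.
                  branch 1.1.1.1.2 (add ~Z, ~U):
                    × closes — contains both U and ~U.
              branch 1.1.1.2 (add Y):
                (Z <-> U): β-rule — branch into Z, U  //  ~Z, ~U.
                  branch 1.1.1.2.1 (add Z, U):
                    × closes — contains both Z and ~Z.
                  branch 1.1.1.2.2 (add ~Z, ~U):
                    × closes — contains both U and ~U.
          branch 1.1.2 (add ~~Z, ~X):
            × closes — contains both X and ~X.
      branch 1.2 (add ~(U & (~Z <-> X)), ~((~V | Y) & (Z <-> U))):
        ~(U & (~Z <-> X)): β-rule — branch into ~U  //  ~(~Z <-> X).
          branch 1.2.1 (add ~U):
            ~((~V | Y) & (Z <-> U)): β-rule — branch into ~(~V | Y)  //  ~(Z <-> U).
              branch 1.2.1.1 (add ~(~V | Y)):
                ~(~V | Y): α-rule — add ~~V, ~Y.
                ○ open, literals {U=false, V=true, W=true, X=true, Y=false}.
              branch 1.2.1.2 (add ~(Z <-> U)):
                ~(Z <-> U): β-rule — branch into Z, ~U  //  ~Z, U.
                  branch 1.2.1.2.1 (add Z, ~U):
                    ○ open, literals {U=false, W=true, X=true, Z=true}.
                  branch 1.2.1.2.2 (add ~Z, U):
                    × closes — contains both U and ~U.
          branch 1.2.2 (add ~(~Z <-> X)):
            ~((~V | Y) & (Z <-> U)): β-rule — branch into ~(~V | Y)  //  ~(Z <-> U).
              branch 1.2.2.1 (add ~(~V | Y)):
                ~(~V | Y): α-rule — add ~~V, ~Y.
                ~(~Z <-> X): β-rule — branch into ~Z, ~X  //  ~~Z, X.
                  branch 1.2.2.1.1 (add ~Z, ~X):
                    × closes — contains both X and ~X.
                  branch 1.2.2.1.2 (add ~~Z, X):
                    ○ open, literals {V=true, W=true, X=true, Y=false, Z=true}.
              branch 1.2.2.2 (add ~(Z <-> U)):
                ~(~Z <-> X): β-rule — branch into ~Z, ~X  //  ~~Z, X.
                  branch 1.2.2.2.1 (add ~Z, ~X):
                    × closes — contains both X and ~X.
                  branch 1.2.2.2.2 (add ~~Z, X):
                    ~(Z <-> U): β-rule — branch into Z, ~U  //  ~Z, U.
                      branch 1.2.2.2.2.1 (add Z, ~U):
                        ○ open, literals {U=false, W=true, X=true, Z=true}.
                      branch 1.2.2.2.2.2 (add ~Z, U):
                        × closes — contains both Z and ~Z.
  branch 2 (add ~W, ~X):
    ((U & (~Z <-> X)) <-> ((~V | Y) & (Z <-> U))): β-rule — branch into (U & (~Z <-> X)), ((~V | Y) & (Z <-> U))  //  ~(U & (~Z <-> X)), ~((~V | Y) & (Z <-> U)).
      branch 2.1 (add (U & (~Z <-> X)), ((~V | Y) & (Z <-> U))):
        (U & (~Z <-> X)): α-rule — add U, (~Z <-> X).
        ((~V | Y) & (Z <-> U)): α-rule — add (~V | Y), (Z <-> U).
        (~Z <-> X): β-rule — branch into ~Z, X  //  ~~Z, ~X.
          branch 2.1.1 (add ~Z, X):
            × closes — contains both X and ~X.
          branch 2.1.2 (add ~~Z, ~X):
            (~V | Y): β-rule — branch into ~V  //  Y.
              branch 2.1.2.1 (add ~V):
                (Z <-> U): β-rule — branch into Z, U  //  ~Z, ~U.
                  branch 2.1.2.1.1 (add Z, U):
                    ○ open, literals {U=true, V=false, W=false, X=false, Z=true}.
                  branch 2.1.2.1.2 (add ~Z, ~U):
                    × closes — contains both Z and ~Z.
              branch 2.1.2.2 (add Y):
                (Z <-> U): β-rule — branch into Z, U  //  ~Z, ~U.
                  branch 2.1.2.2.1 (add Z, U):
                    ○ open, literals {U=true, W=false, X=false, Y=true, Z=true}.
                  branch 2.1.2.2.2 (add ~Z, ~U):
                    × closes — contains both Z and ~Z.
      branch 2.2 (add ~(U & (~Z <-> X)), ~((~V | Y) & (Z <-> U))):
        ~(U & (~Z <-> X)): β-rule — branch into ~U  //  ~(~Z <-> X).
          branch 2.2.1 (add ~U):
            ~((~V | Y) & (Z <-> U)): β-rule — branch into ~(~V | Y)  //  ~(Z <-> U).
              branch 2.2.1.1 (add ~(~V | Y)):
                ~(~V | Y): α-rule — add ~~V, ~Y.
                ○ open, literals {U=false, V=true, W=false, X=false, Y=false}.
              branch 2.2.1.2 (add ~(Z <-> U)):
                ~(Z <-> U): β-rule — branch into Z, ~U  //  ~Z, U.
                  branch 2.2.1.2.1 (add Z, ~U):
                    ○ open, literals {U=false, W=false, X=false, Z=true}.
                  branch 2.2.1.2.2 (add ~Z, U):
                    × closes — contains both U and ~U.
          branch 2.2.2 (add ~(~Z <-> X)):
            ~((~V | Y) & (Z <-> U)): β-rule — branch into ~(~V | Y)  //  ~(Z <-> U).
              branch 2.2.2.1 (add ~(~V | Y)):
                ~(~V | Y): α-rule — add ~~V, ~Y.
                ~(~Z <-> X): β-rule — branch into ~Z, ~X  //  ~~Z, X.
                  branch 2.2.2.1.1 (add ~Z, ~X):
                    ○ open, literals {V=true, W=false, X=false, Y=false, Z=false}.
                  branch 2.2.2.1.2 (add ~~Z, X):
                    × closes — contains both X and ~X.
              branch 2.2.2.2 (add ~(Z <-> U)):
                ~(~Z <-> X): β-rule — branch into ~Z, ~X  //  ~~Z, X.
                  branch 2.2.2.2.1 (add ~Z, ~X):
                    ~(Z <-> U): β-rule — branch into Z, ~U  //  ~Z, U.
                      branch 2.2.2.2.1.1 (add Z, ~U):
                        × closes — contains both Z and ~Z.
                      branch 2.2.2.2.1.2 (add ~Z, U):
                        ○ open, literals {U=true, W=false, X=false, Z=false}.
                  branch 2.2.2.2.2 (add ~~Z, X):
                    × closes — contains both X and ~X.
16 branches closed, 10 open.
An open branch gives a satisfying assignment: U=false, V=true, W=true, X=true, Y=false.

Satisfiable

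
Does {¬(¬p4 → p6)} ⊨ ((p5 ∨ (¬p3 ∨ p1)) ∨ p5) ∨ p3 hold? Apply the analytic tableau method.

Yes

Initial set: {T ¬(¬p4 → p6); F (((p5 ∨ (¬p3 ∨ p1)) ∨ p5) ∨ p3)}.
T ¬(¬p4 → p6): α-rule — add T ¬p4, F p6.
F (((p5 ∨ (¬p3 ∨ p1)) ∨ p5) ∨ p3): α-rule — add F ((p5 ∨ (¬p3 ∨ p1)) ∨ p5), F p3.
F ((p5 ∨ (¬p3 ∨ p1)) ∨ p5): α-rule — add F (p5 ∨ (¬p3 ∨ p1)), F p5.
F (p5 ∨ (¬p3 ∨ p1)): α-rule — add F p5, F (¬p3 ∨ p1).
F (¬p3 ∨ p1): α-rule — add F ¬p3, F p1.
× closes — contains both p3 and ¬p3.
All 1 branch closes.
Every branch closed, so the premises entail the conclusion.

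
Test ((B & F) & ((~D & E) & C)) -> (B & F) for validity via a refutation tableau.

Valid

Assume the negation and expand:
Initial set: {~(((B & F) & ((~D & E) & C)) -> (B & F))}.
~(((B & F) & ((~D & E) & C)) -> (B & F)): α-rule — add ((B & F) & ((~D & E) & C)), ~(B & F).
((B & F) & ((~D & E) & C)): α-rule — add (B & F), ((~D & E) & C).
(B & F): α-rule — add B, F.
((~D & E) & C): α-rule — add (~D & E), C.
(~D & E): α-rule — add ~D, E.
~(B & F): β-rule — branch into ~B  //  ~F.
  branch 1 (add ~B):
    × closes — contains both B and ~B.
  branch 2 (add ~F):
    × closes — contains both F and ~F.
All 2 branches close.
Every branch closed, so the negation is unsatisfiable and the formula is valid.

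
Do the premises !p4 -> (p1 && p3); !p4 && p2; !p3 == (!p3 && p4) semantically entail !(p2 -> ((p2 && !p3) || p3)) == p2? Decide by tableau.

No

Initial set: {T (!p4 -> (p1 && p3)); T (!p4 && p2); T (!p3 == (!p3 && p4)); F (!(p2 -> ((p2 && !p3) || p3)) == p2)}.
T (!p4 && p2): α-rule — add T !p4, T p2.
T (!p4 -> (p1 && p3)): β-rule — branch into F !p4  //  T (p1 && p3).
  branch 1 (add F !p4):
    × closes — contains both p4 and !p4.
  branch 2 (add T (p1 && p3)):
    T (p1 && p3): α-rule — add T p1, T p3.
    T (!p3 == (!p3 && p4)): β-rule — branch into T !p3, T (!p3 && p4)  //  F !p3, F (!p3 && p4).
      branch 2.1 (add T !p3, T (!p3 && p4)):
        × closes — contains both p3 and !p3.
      branch 2.2 (add F !p3, F (!p3 && p4)):
        F (!(p2 -> ((p2 && !p3) || p3)) == p2): β-rule — branch into T !(p2 -> ((p2 && !p3) || p3)), F p2  //  F !(p2 -> ((p2 && !p3) || p3)), T p2.
          branch 2.2.1 (add T !(p2 -> ((p2 && !p3) || p3)), F p2):
            × closes — contains both p2 and !p2.
          branch 2.2.2 (add F !(p2 -> ((p2 && !p3) || p3)), T p2):
            F (!p3 && p4): β-rule — branch into F !p3  //  F p4.
              branch 2.2.2.1 (add F !p3):
                F !(p2 -> ((p2 && !p3) || p3)): β-rule — branch into F p2  //  T ((p2 && !p3) || p3).
                  branch 2.2.2.1.1 (add F p2):
                    × closes — contains both p2 and !p2.
                  branch 2.2.2.1.2 (add T ((p2 && !p3) || p3)):
                    T ((p2 && !p3) || p3): β-rule — branch into T (p2 && !p3)  //  T p3.
                      branch 2.2.2.1.2.1 (add T (p2 && !p3)):
                        T (p2 && !p3): α-rule — add T p2, T !p3.
                        × closes — contains both p3 and !p3.
                      branch 2.2.2.1.2.2 (add T p3):
                        ○ open, literals {p1=T, p2=T, p3=T, p4=F}.
              branch 2.2.2.2 (add F p4):
                F !(p2 -> ((p2 && !p3) || p3)): β-rule — branch into F p2  //  T ((p2 && !p3) || p3).
                  branch 2.2.2.2.1 (add F p2):
                    × closes — contains both p2 and !p2.
                  branch 2.2.2.2.2 (add T ((p2 && !p3) || p3)):
                    T ((p2 && !p3) || p3): β-rule — branch into T (p2 && !p3)  //  T p3.
                      branch 2.2.2.2.2.1 (add T (p2 && !p3)):
                        T (p2 && !p3): α-rule — add T p2, T !p3.
                        × closes — contains both p3 and !p3.
                      branch 2.2.2.2.2.2 (add T p3):
                        ○ open, literals {p1=T, p2=T, p3=T, p4=F}.
7 branches closed, 2 open.
An open branch gives a countermodel: p1=T, p2=T, p3=T, p4=F (unmentioned atoms arbitrary); the premises hold there but the conclusion fails.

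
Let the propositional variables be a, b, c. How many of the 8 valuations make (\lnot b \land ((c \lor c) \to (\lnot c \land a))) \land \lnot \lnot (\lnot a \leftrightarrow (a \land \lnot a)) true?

Initial set: {((\lnot b \land ((c \lor c) \to (\lnot c \land a))) \land \lnot \lnot (\lnot a \leftrightarrow (a \land \lnot a)))}.
((\lnot b \land ((c \lor c) \to (\lnot c \land a))) \land \lnot \lnot (\lnot a \leftrightarrow (a \land \lnot a))): α-rule — add (\lnot b \land ((c \lor c) \to (\lnot c \land a))), \lnot \lnot (\lnot a \leftrightarrow (a \land \lnot a)).
(\lnot b \land ((c \lor c) \to (\lnot c \land a))): α-rule — add \lnot b, ((c \lor c) \to (\lnot c \land a)).
\lnot \lnot (\lnot a \leftrightarrow (a \land \lnot a)): drop double negation, giving (\lnot a \leftrightarrow (a \land \lnot a)).
((c \lor c) \to (\lnot c \land a)): β-rule — branch into \lnot (c \lor c)  //  (\lnot c \land a).
  branch 1 (add \lnot (c \lor c)):
    \lnot (c \lor c): α-rule — add \lnot c, \lnot c.
    (\lnot a \leftrightarrow (a \land \lnot a)): β-rule — branch into \lnot a, (a \land \lnot a)  //  \lnot \lnot a, \lnot (a \land \lnot a).
      branch 1.1 (add \lnot a, (a \land \lnot a)):
        (a \land \lnot a): α-rule — add a, \lnot a.
        × closes — contains both a and \lnot a.
      branch 1.2 (add \lnot \lnot a, \lnot (a \land \lnot a)):
        \lnot (a \land \lnot a): β-rule — branch into \lnot a  //  \lnot \lnot a.
          branch 1.2.1 (add \lnot a):
            × closes — contains both a and \lnot a.
          branch 1.2.2 (add \lnot \lnot a):
            ○ open, literals {a=T, b=F, c=F}.
  branch 2 (add (\lnot c \land a)):
    (\lnot c \land a): α-rule — add \lnot c, a.
    (\lnot a \leftrightarrow (a \land \lnot a)): β-rule — branch into \lnot a, (a \land \lnot a)  //  \lnot \lnot a, \lnot (a \land \lnot a).
      branch 2.1 (add \lnot a, (a \land \lnot a)):
        × closes — contains both a and \lnot a.
      branch 2.2 (add \lnot \lnot a, \lnot (a \land \lnot a)):
        \lnot (a \land \lnot a): β-rule — branch into \lnot a  //  \lnot \lnot a.
          branch 2.2.1 (add \lnot a):
            × closes — contains both a and \lnot a.
          branch 2.2.2 (add \lnot \lnot a):
            ○ open, literals {a=T, b=F, c=F}.
4 branches closed, 2 open.
Each open branch fixes some atoms; the unmentioned ones are free. Counting distinct full assignments: branch {a=T, b=F, c=F} (none free) contributes 1 new; branch {a=T, b=F, c=F} (none free) contributes 0 new. Total: 1.

1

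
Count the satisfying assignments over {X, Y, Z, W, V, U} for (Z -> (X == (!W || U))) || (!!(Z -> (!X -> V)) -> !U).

Initial set: {T ((Z -> (X == (!W || U))) || (!!(Z -> (!X -> V)) -> !U))}.
T ((Z -> (X == (!W || U))) || (!!(Z -> (!X -> V)) -> !U)): β-rule — branch into T (Z -> (X == (!W || U)))  //  T (!!(Z -> (!X -> V)) -> !U).
  branch 1 (add T (Z -> (X == (!W || U)))):
    T (Z -> (X == (!W || U))): β-rule — branch into F Z  //  T (X == (!W || U)).
      branch 1.1 (add F Z):
        ○ open, literals {Z=false}.
      branch 1.2 (add T (X == (!W || U))):
        T (X == (!W || U)): β-rule — branch into T X, T (!W || U)  //  F X, F (!W || U).
          branch 1.2.1 (add T X, T (!W || U)):
            T (!W || U): β-rule — branch into T !W  //  T U.
              branch 1.2.1.1 (add T !W):
                ○ open, literals {W=false, X=true}.
              branch 1.2.1.2 (add T U):
                ○ open, literals {U=true, X=true}.
          branch 1.2.2 (add F X, F (!W || U)):
            F (!W || U): α-rule — add F !W, F U.
            ○ open, literals {U=false, W=true, X=false}.
  branch 2 (add T (!!(Z -> (!X -> V)) -> !U)):
    T (!!(Z -> (!X -> V)) -> !U): β-rule — branch into F !!(Z -> (!X -> V))  //  T !U.
      branch 2.1 (add F !!(Z -> (!X -> V))):
        F !!(Z -> (!X -> V)): drop double negation, giving F (Z -> (!X -> V)).
        F (Z -> (!X -> V)): α-rule — add T Z, F (!X -> V).
        F (!X -> V): α-rule — add T !X, F V.
        ○ open, literals {V=false, X=false, Z=true}.
      branch 2.2 (add T !U):
        ○ open, literals {U=false}.
0 branches closed, 6 open.
Each open branch fixes some atoms; the unmentioned ones are free. Counting distinct full assignments: branch {Z=false} (X, Y, W, V, U) contributes 32 new; branch {W=false, X=true} (Y, Z, V, U) contributes 8 new; branch {U=true, X=true} (Y, Z, W, V) contributes 4 new; branch {U=false, W=true, X=false} (Y, Z, V) contributes 4 new; branch {V=false, X=false, Z=true} (Y, W, U) contributes 6 new; branch {U=false} (X, Y, Z, W, V) contributes 6 new. Total: 60.

60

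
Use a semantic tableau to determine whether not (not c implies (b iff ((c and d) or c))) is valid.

Not valid

Assume the negation and expand:
Initial set: {not not (not c implies (b iff ((c and d) or c)))}.
not not (not c implies (b iff ((c and d) or c))): β-rule — branch into not not c  //  (b iff ((c and d) or c)).
  branch 1 (add not not c):
    ○ open, literals {c=true}.
  branch 2 (add (b iff ((c and d) or c))):
    (b iff ((c and d) or c)): β-rule — branch into b, ((c and d) or c)  //  not b, not ((c and d) or c).
      branch 2.1 (add b, ((c and d) or c)):
        ((c and d) or c): β-rule — branch into (c and d)  //  c.
          branch 2.1.1 (add (c and d)):
            (c and d): α-rule — add c, d.
            ○ open, literals {b=true, c=true, d=true}.
          branch 2.1.2 (add c):
            ○ open, literals {b=true, c=true}.
      branch 2.2 (add not b, not ((c and d) or c)):
        not ((c and d) or c): α-rule — add not (c and d), not c.
        not (c and d): β-rule — branch into not c  //  not d.
          branch 2.2.1 (add not c):
            ○ open, literals {b=false, c=false}.
          branch 2.2.2 (add not d):
            ○ open, literals {b=false, c=false, d=false}.
0 branches closed, 5 open.
An open branch gives a countermodel: c=true (unmentioned atoms arbitrary); under it the original formula is false.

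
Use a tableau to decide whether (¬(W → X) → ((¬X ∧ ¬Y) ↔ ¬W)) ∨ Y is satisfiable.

Satisfiable

Initial set: {((¬(W → X) → ((¬X ∧ ¬Y) ↔ ¬W)) ∨ Y)}.
((¬(W → X) → ((¬X ∧ ¬Y) ↔ ¬W)) ∨ Y): β-rule — branch into (¬(W → X) → ((¬X ∧ ¬Y) ↔ ¬W))  //  Y.
  branch 1 (add (¬(W → X) → ((¬X ∧ ¬Y) ↔ ¬W))):
    (¬(W → X) → ((¬X ∧ ¬Y) ↔ ¬W)): β-rule — branch into ¬¬(W → X)  //  ((¬X ∧ ¬Y) ↔ ¬W).
      branch 1.1 (add ¬¬(W → X)):
        ¬¬(W → X): β-rule — branch into ¬W  //  X.
          branch 1.1.1 (add ¬W):
            ○ open, literals {W=false}.
          branch 1.1.2 (add X):
            ○ open, literals {X=true}.
      branch 1.2 (add ((¬X ∧ ¬Y) ↔ ¬W)):
        ((¬X ∧ ¬Y) ↔ ¬W): β-rule — branch into (¬X ∧ ¬Y), ¬W  //  ¬(¬X ∧ ¬Y), ¬¬W.
          branch 1.2.1 (add (¬X ∧ ¬Y), ¬W):
            (¬X ∧ ¬Y): α-rule — add ¬X, ¬Y.
            ○ open, literals {W=false, X=false, Y=false}.
          branch 1.2.2 (add ¬(¬X ∧ ¬Y), ¬¬W):
            ¬(¬X ∧ ¬Y): β-rule — branch into ¬¬X  //  ¬¬Y.
              branch 1.2.2.1 (add ¬¬X):
                ○ open, literals {W=true, X=true}.
              branch 1.2.2.2 (add ¬¬Y):
                ○ open, literals {W=true, Y=true}.
  branch 2 (add Y):
    ○ open, literals {Y=true}.
0 branches closed, 6 open.
An open branch gives a satisfying assignment: W=false.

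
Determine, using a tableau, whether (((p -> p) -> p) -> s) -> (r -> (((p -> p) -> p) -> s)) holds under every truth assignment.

Assume the negation and expand:
Initial set: {!((((p -> p) -> p) -> s) -> (r -> (((p -> p) -> p) -> s)))}.
!((((p -> p) -> p) -> s) -> (r -> (((p -> p) -> p) -> s))): α-rule — add (((p -> p) -> p) -> s), !(r -> (((p -> p) -> p) -> s)).
!(r -> (((p -> p) -> p) -> s)): α-rule — add r, !(((p -> p) -> p) -> s).
!(((p -> p) -> p) -> s): α-rule — add ((p -> p) -> p), !s.
(((p -> p) -> p) -> s): β-rule — branch into !((p -> p) -> p)  //  s.
  branch 1 (add !((p -> p) -> p)):
    !((p -> p) -> p): α-rule — add (p -> p), !p.
    ((p -> p) -> p): β-rule — branch into !(p -> p)  //  p.
      branch 1.1 (add !(p -> p)):
        !(p -> p): α-rule — add p, !p.
        × closes — contains both p and !p.
      branch 1.2 (add p):
        × closes — contains both p and !p.
  branch 2 (add s):
    × closes — contains both s and !s.
All 3 branches close.
Every branch closed, so the negation is unsatisfiable and the formula is valid.

Valid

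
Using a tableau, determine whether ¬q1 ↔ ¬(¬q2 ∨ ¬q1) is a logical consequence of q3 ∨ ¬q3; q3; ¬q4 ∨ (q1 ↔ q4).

Initial set: {(q3 ∨ ¬q3); q3; (¬q4 ∨ (q1 ↔ q4)); ¬(¬q1 ↔ ¬(¬q2 ∨ ¬q1))}.
(q3 ∨ ¬q3): β-rule — branch into q3  //  ¬q3.
  branch 1 (add q3):
    (¬q4 ∨ (q1 ↔ q4)): β-rule — branch into ¬q4  //  (q1 ↔ q4).
      branch 1.1 (add ¬q4):
        ¬(¬q1 ↔ ¬(¬q2 ∨ ¬q1)): β-rule — branch into ¬q1, ¬¬(¬q2 ∨ ¬q1)  //  ¬¬q1, ¬(¬q2 ∨ ¬q1).
          branch 1.1.1 (add ¬q1, ¬¬(¬q2 ∨ ¬q1)):
            ¬¬(¬q2 ∨ ¬q1): β-rule — branch into ¬q2  //  ¬q1.
              branch 1.1.1.1 (add ¬q2):
                ○ open, literals {q1=false, q2=false, q3=true, q4=false}.
              branch 1.1.1.2 (add ¬q1):
                ○ open, literals {q1=false, q3=true, q4=false}.
          branch 1.1.2 (add ¬¬q1, ¬(¬q2 ∨ ¬q1)):
            ¬(¬q2 ∨ ¬q1): α-rule — add ¬¬q2, ¬¬q1.
            ○ open, literals {q1=true, q2=true, q3=true, q4=false}.
      branch 1.2 (add (q1 ↔ q4)):
        ¬(¬q1 ↔ ¬(¬q2 ∨ ¬q1)): β-rule — branch into ¬q1, ¬¬(¬q2 ∨ ¬q1)  //  ¬¬q1, ¬(¬q2 ∨ ¬q1).
          branch 1.2.1 (add ¬q1, ¬¬(¬q2 ∨ ¬q1)):
            (q1 ↔ q4): β-rule — branch into q1, q4  //  ¬q1, ¬q4.
              branch 1.2.1.1 (add q1, q4):
                × closes — contains both q1 and ¬q1.
              branch 1.2.1.2 (add ¬q1, ¬q4):
                ¬¬(¬q2 ∨ ¬q1): β-rule — branch into ¬q2  //  ¬q1.
                  branch 1.2.1.2.1 (add ¬q2):
                    ○ open, literals {q1=false, q2=false, q3=true, q4=false}.
                  branch 1.2.1.2.2 (add ¬q1):
                    ○ open, literals {q1=false, q3=true, q4=false}.
          branch 1.2.2 (add ¬¬q1, ¬(¬q2 ∨ ¬q1)):
            ¬(¬q2 ∨ ¬q1): α-rule — add ¬¬q2, ¬¬q1.
            (q1 ↔ q4): β-rule — branch into q1, q4  //  ¬q1, ¬q4.
              branch 1.2.2.1 (add q1, q4):
                ○ open, literals {q1=true, q2=true, q3=true, q4=true}.
              branch 1.2.2.2 (add ¬q1, ¬q4):
                × closes — contains both q1 and ¬q1.
  branch 2 (add ¬q3):
    × closes — contains both q3 and ¬q3.
3 branches closed, 6 open.
An open branch gives a countermodel: q1=false, q2=false, q3=true, q4=false (unmentioned atoms arbitrary); the premises hold there but the conclusion fails.

No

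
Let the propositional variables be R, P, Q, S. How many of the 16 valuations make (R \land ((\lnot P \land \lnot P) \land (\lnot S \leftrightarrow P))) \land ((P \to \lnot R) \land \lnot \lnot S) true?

Initial set: {((R \land ((\lnot P \land \lnot P) \land (\lnot S \leftrightarrow P))) \land ((P \to \lnot R) \land \lnot \lnot S))}.
((R \land ((\lnot P \land \lnot P) \land (\lnot S \leftrightarrow P))) \land ((P \to \lnot R) \land \lnot \lnot S)): α-rule — add (R \land ((\lnot P \land \lnot P) \land (\lnot S \leftrightarrow P))), ((P \to \lnot R) \land \lnot \lnot S).
(R \land ((\lnot P \land \lnot P) \land (\lnot S \leftrightarrow P))): α-rule — add R, ((\lnot P \land \lnot P) \land (\lnot S \leftrightarrow P)).
((P \to \lnot R) \land \lnot \lnot S): α-rule — add (P \to \lnot R), \lnot \lnot S.
((\lnot P \land \lnot P) \land (\lnot S \leftrightarrow P)): α-rule — add (\lnot P \land \lnot P), (\lnot S \leftrightarrow P).
\lnot \lnot S: drop double negation, giving S.
(\lnot P \land \lnot P): α-rule — add \lnot P, \lnot P.
(P \to \lnot R): β-rule — branch into \lnot P  //  \lnot R.
  branch 1 (add \lnot P):
    (\lnot S \leftrightarrow P): β-rule — branch into \lnot S, P  //  \lnot \lnot S, \lnot P.
      branch 1.1 (add \lnot S, P):
        × closes — contains both S and \lnot S.
      branch 1.2 (add \lnot \lnot S, \lnot P):
        ○ open, literals {P=0, R=1, S=1}.
  branch 2 (add \lnot R):
    × closes — contains both R and \lnot R.
2 branches closed, 1 open.
Each open branch fixes some atoms; the unmentioned ones are free. Counting distinct full assignments: branch {P=0, R=1, S=1} (Q) contributes 2 new. Total: 2.

2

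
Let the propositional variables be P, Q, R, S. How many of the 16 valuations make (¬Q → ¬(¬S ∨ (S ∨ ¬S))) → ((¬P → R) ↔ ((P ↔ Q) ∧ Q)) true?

14

Initial set: {((¬Q → ¬(¬S ∨ (S ∨ ¬S))) → ((¬P → R) ↔ ((P ↔ Q) ∧ Q)))}.
((¬Q → ¬(¬S ∨ (S ∨ ¬S))) → ((¬P → R) ↔ ((P ↔ Q) ∧ Q))): β-rule — branch into ¬(¬Q → ¬(¬S ∨ (S ∨ ¬S)))  //  ((¬P → R) ↔ ((P ↔ Q) ∧ Q)).
  branch 1 (add ¬(¬Q → ¬(¬S ∨ (S ∨ ¬S)))):
    ¬(¬Q → ¬(¬S ∨ (S ∨ ¬S))): α-rule — add ¬Q, ¬¬(¬S ∨ (S ∨ ¬S)).
    ¬¬(¬S ∨ (S ∨ ¬S)): β-rule — branch into ¬S  //  (S ∨ ¬S).
      branch 1.1 (add ¬S):
        ○ open, literals {Q=0, S=0}.
      branch 1.2 (add (S ∨ ¬S)):
        (S ∨ ¬S): β-rule — branch into S  //  ¬S.
          branch 1.2.1 (add S):
            ○ open, literals {Q=0, S=1}.
          branch 1.2.2 (add ¬S):
            ○ open, literals {Q=0, S=0}.
  branch 2 (add ((¬P → R) ↔ ((P ↔ Q) ∧ Q))):
    ((¬P → R) ↔ ((P ↔ Q) ∧ Q)): β-rule — branch into (¬P → R), ((P ↔ Q) ∧ Q)  //  ¬(¬P → R), ¬((P ↔ Q) ∧ Q).
      branch 2.1 (add (¬P → R), ((P ↔ Q) ∧ Q)):
        ((P ↔ Q) ∧ Q): α-rule — add (P ↔ Q), Q.
        (¬P → R): β-rule — branch into ¬¬P  //  R.
          branch 2.1.1 (add ¬¬P):
            (P ↔ Q): β-rule — branch into P, Q  //  ¬P, ¬Q.
              branch 2.1.1.1 (add P, Q):
                ○ open, literals {P=1, Q=1}.
              branch 2.1.1.2 (add ¬P, ¬Q):
                × closes — contains both P and ¬P.
          branch 2.1.2 (add R):
            (P ↔ Q): β-rule — branch into P, Q  //  ¬P, ¬Q.
              branch 2.1.2.1 (add P, Q):
                ○ open, literals {P=1, Q=1, R=1}.
              branch 2.1.2.2 (add ¬P, ¬Q):
                × closes — contains both Q and ¬Q.
      branch 2.2 (add ¬(¬P → R), ¬((P ↔ Q) ∧ Q)):
        ¬(¬P → R): α-rule — add ¬P, ¬R.
        ¬((P ↔ Q) ∧ Q): β-rule — branch into ¬(P ↔ Q)  //  ¬Q.
          branch 2.2.1 (add ¬(P ↔ Q)):
            ¬(P ↔ Q): β-rule — branch into P, ¬Q  //  ¬P, Q.
              branch 2.2.1.1 (add P, ¬Q):
                × closes — contains both P and ¬P.
              branch 2.2.1.2 (add ¬P, Q):
                ○ open, literals {P=0, Q=1, R=0}.
          branch 2.2.2 (add ¬Q):
            ○ open, literals {P=0, Q=0, R=0}.
3 branches closed, 7 open.
Each open branch fixes some atoms; the unmentioned ones are free. Counting distinct full assignments: branch {Q=0, S=0} (P, R) contributes 4 new; branch {Q=0, S=1} (P, R) contributes 4 new; branch {Q=0, S=0} (P, R) contributes 0 new; branch {P=1, Q=1} (R, S) contributes 4 new; branch {P=1, Q=1, R=1} (S) contributes 0 new; branch {P=0, Q=1, R=0} (S) contributes 2 new; branch {P=0, Q=0, R=0} (S) contributes 0 new. Total: 14.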